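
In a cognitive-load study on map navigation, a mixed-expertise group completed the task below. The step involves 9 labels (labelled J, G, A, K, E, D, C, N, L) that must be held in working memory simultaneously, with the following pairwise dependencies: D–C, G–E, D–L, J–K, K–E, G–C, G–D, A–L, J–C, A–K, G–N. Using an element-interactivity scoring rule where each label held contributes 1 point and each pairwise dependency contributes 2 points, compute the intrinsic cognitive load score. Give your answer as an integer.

Count of labels held simultaneously: 9.
Count of pairwise dependencies listed: 11.
Element contribution: 9 × 1 = 9.
Interaction contribution: 11 × 2 = 22.
Intrinsic load = 9 + 22 = 31.

31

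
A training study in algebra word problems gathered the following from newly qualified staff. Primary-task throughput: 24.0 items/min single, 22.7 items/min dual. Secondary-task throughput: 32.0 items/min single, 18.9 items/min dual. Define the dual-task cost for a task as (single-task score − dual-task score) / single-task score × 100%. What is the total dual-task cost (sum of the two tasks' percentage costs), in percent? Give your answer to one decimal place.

Primary cost = (24.0 − 22.7) / 24.0 × 100% = 5.4167%.
Secondary cost = (32.0 − 18.9) / 32.0 × 100% = 40.9375%.
Total = 5.4167% + 40.9375% = 46.3542% ≈ 46.4%.

46.4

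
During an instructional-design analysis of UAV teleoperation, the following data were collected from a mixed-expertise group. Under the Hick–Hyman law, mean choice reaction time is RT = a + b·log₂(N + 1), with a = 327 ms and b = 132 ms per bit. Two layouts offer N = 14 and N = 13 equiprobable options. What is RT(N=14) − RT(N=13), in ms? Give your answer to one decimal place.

13.1

RT(14) = 327 + 132·log₂(15) = 327 + 132·3.9069 = 842.7108 ms.
RT(13) = 327 + 132·log₂(14) = 327 + 132·3.8074 = 829.5768 ms.
Difference = 842.7108 − 829.5768 = 13.1340 ≈ 13.1 ms.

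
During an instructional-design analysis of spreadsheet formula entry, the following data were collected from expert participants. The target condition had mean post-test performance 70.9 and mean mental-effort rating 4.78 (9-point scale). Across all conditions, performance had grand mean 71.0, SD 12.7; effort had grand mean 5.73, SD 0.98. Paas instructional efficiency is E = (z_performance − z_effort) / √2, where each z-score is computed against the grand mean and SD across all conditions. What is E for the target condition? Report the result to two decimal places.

0.68

z_performance = (70.9 − 71.0) / 12.7 = -0.1000 / 12.7 = -0.0079.
z_effort = (4.78 − 5.73) / 0.98 = -0.9500 / 0.98 = -0.9694.
z_P − z_E = -0.0079 − (-0.9694) = 0.9615.
E = 0.9615 / √2 = 0.9615 / 1.41421 = 0.6799 ≈ 0.68.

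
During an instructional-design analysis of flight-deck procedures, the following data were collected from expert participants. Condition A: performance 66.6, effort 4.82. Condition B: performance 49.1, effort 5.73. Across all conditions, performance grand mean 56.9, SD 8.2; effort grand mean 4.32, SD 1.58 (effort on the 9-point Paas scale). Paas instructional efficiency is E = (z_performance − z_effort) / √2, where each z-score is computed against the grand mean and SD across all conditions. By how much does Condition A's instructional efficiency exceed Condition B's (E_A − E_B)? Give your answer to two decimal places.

1.92

Condition A: z_P = (66.6 − 56.9)/8.2 = 1.1829; z_E = (4.82 − 4.32)/1.58 = 0.3165; E_A = (1.1829 − 0.3165)/√2 = 0.6126.
Condition B: z_P = (49.1 − 56.9)/8.2 = -0.9512; z_E = (5.73 − 4.32)/1.58 = 0.8924; E_B = (-0.9512 − 0.8924)/√2 = -1.3036.
E_A − E_B = 0.6126 − (-1.3036) = 1.9162 ≈ 1.92.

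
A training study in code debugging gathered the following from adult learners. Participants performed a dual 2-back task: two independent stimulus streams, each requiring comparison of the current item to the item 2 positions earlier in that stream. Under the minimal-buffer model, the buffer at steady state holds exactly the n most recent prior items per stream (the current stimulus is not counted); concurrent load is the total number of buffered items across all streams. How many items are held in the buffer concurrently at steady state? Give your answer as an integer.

4

Each stream's buffer holds its 2 most recent prior items.
Two independent streams: 2 × 2 = 4 buffered items at steady state.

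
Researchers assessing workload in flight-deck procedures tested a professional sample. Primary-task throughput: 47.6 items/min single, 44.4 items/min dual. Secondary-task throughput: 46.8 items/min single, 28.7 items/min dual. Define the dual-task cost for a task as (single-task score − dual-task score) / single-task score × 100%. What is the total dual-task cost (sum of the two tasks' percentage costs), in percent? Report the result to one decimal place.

45.4

Primary cost = (47.6 − 44.4) / 47.6 × 100% = 6.7227%.
Secondary cost = (46.8 − 28.7) / 46.8 × 100% = 38.6752%.
Total = 6.7227% + 38.6752% = 45.3979% ≈ 45.4%.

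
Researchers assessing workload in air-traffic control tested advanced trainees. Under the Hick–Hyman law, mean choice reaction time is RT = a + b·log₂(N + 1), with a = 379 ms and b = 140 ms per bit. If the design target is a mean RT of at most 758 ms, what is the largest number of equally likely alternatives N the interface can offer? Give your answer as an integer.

5

Set 379 + 140·log₂(N + 1) ≤ 758.
log₂(N + 1) ≤ (758 − 379) / 140 = 2.7071.
N + 1 ≤ 2^2.7071 = 6.5301.
N ≤ 5.5301, so the largest integer N is 5.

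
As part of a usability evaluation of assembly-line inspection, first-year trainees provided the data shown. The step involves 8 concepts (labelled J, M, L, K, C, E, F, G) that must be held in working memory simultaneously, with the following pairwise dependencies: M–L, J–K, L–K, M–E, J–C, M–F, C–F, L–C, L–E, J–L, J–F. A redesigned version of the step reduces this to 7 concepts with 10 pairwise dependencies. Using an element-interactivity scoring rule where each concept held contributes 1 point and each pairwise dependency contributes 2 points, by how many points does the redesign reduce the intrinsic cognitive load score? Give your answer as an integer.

Original: 8 × 1 + 11 × 2 = 8 + 22 = 30.
Redesigned: 7 × 1 + 10 × 2 = 7 + 20 = 27.
Reduction = 30 − 27 = 3.

3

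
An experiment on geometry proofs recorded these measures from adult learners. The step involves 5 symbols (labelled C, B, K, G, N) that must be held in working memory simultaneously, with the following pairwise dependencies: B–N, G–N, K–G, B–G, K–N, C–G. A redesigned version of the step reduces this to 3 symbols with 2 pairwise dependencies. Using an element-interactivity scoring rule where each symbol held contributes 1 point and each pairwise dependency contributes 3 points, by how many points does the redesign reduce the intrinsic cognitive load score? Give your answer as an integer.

14

Original: 5 × 1 + 6 × 3 = 5 + 18 = 23.
Redesigned: 3 × 1 + 2 × 3 = 3 + 6 = 9.
Reduction = 23 − 9 = 14.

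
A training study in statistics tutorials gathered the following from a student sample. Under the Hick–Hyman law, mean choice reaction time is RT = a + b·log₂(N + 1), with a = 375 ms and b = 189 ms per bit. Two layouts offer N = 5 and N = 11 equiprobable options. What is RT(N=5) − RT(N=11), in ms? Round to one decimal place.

RT(5) = 375 + 189·log₂(6) = 375 + 189·2.5850 = 863.5650 ms.
RT(11) = 375 + 189·log₂(12) = 375 + 189·3.5850 = 1052.5650 ms.
Difference = 863.5650 − 1052.5650 = -189.0000 ≈ -189.0 ms.

-189.0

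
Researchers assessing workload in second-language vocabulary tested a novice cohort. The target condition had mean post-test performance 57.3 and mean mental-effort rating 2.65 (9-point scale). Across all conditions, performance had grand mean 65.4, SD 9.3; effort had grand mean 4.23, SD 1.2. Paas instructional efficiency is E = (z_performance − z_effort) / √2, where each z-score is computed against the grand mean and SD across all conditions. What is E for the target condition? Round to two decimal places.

z_performance = (57.3 − 65.4) / 9.3 = -8.1000 / 9.3 = -0.8710.
z_effort = (2.65 − 4.23) / 1.2 = -1.5800 / 1.2 = -1.3167.
z_P − z_E = -0.8710 − (-1.3167) = 0.4457.
E = 0.4457 / √2 = 0.4457 / 1.41421 = 0.3152 ≈ 0.32.

0.32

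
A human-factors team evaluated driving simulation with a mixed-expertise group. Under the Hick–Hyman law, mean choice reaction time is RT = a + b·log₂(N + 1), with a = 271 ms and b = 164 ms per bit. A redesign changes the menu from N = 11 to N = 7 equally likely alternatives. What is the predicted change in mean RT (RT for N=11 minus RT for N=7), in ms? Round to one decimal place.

95.9

RT(11) = 271 + 164·log₂(12) = 271 + 164·3.5850 = 858.9400 ms.
RT(7) = 271 + 164·log₂(8) = 271 + 164·3.0000 = 763.0000 ms.
Difference = 858.9400 − 763.0000 = 95.9400 ≈ 95.9 ms.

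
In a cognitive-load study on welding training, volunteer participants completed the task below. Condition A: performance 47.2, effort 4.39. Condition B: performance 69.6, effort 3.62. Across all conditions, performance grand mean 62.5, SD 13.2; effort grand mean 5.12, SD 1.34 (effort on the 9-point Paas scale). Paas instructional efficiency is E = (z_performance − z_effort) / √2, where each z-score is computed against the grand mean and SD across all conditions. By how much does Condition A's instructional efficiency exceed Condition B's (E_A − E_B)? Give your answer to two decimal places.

-1.61

Condition A: z_P = (47.2 − 62.5)/13.2 = -1.1591; z_E = (4.39 − 5.12)/1.34 = -0.5448; E_A = (-1.1591 − (-0.5448))/√2 = -0.4344.
Condition B: z_P = (69.6 − 62.5)/13.2 = 0.5379; z_E = (3.62 − 5.12)/1.34 = -1.1194; E_B = (0.5379 − (-1.1194))/√2 = 1.1719.
E_A − E_B = -0.4344 − 1.1719 = -1.6063 ≈ -1.61.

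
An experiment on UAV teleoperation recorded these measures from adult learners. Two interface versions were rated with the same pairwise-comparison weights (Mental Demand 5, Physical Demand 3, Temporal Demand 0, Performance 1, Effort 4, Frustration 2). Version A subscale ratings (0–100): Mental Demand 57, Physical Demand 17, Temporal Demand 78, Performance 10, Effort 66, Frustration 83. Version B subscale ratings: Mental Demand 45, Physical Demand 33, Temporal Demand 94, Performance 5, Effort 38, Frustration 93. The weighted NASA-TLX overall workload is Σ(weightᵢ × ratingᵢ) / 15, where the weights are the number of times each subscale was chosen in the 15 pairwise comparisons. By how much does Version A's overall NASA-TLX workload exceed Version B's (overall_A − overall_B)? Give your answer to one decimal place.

Version A weighted sum = 5·57 + 3·17 + 0·78 + 1·10 + 4·66 + 2·83 = 285 + 51 + 0 + 10 + 264 + 166 = 776; overall_A = 776/15 = 51.7333.
Version B weighted sum = 5·45 + 3·33 + 0·94 + 1·5 + 4·38 + 2·93 = 225 + 99 + 0 + 5 + 152 + 186 = 667; overall_B = 667/15 = 44.4667.
Difference = 51.7333 − 44.4667 = 7.2666 ≈ 7.3.

7.3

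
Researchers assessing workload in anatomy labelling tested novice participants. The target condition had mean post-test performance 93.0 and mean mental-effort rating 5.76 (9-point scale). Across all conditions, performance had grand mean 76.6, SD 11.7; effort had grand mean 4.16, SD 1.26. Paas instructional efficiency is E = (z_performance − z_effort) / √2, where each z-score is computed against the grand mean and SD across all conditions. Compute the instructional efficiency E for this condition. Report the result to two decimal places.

0.09

z_performance = (93.0 − 76.6) / 11.7 = 16.4000 / 11.7 = 1.4017.
z_effort = (5.76 − 4.16) / 1.26 = 1.6000 / 1.26 = 1.2698.
z_P − z_E = 1.4017 − 1.2698 = 0.1319.
E = 0.1319 / √2 = 0.1319 / 1.41421 = 0.0933 ≈ 0.09.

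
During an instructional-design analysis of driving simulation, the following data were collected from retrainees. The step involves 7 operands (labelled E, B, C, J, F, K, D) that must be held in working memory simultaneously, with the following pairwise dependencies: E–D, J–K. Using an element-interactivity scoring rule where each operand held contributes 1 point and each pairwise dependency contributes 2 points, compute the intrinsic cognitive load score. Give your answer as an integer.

Count of operands held simultaneously: 7.
Count of pairwise dependencies listed: 2.
Element contribution: 7 × 1 = 7.
Interaction contribution: 2 × 2 = 4.
Intrinsic load = 7 + 4 = 11.

11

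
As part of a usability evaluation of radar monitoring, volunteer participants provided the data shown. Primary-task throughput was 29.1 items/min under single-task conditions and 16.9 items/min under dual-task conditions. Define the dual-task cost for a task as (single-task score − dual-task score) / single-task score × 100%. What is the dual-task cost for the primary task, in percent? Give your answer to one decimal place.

41.9

Cost = (29.1 − 16.9) / 29.1 × 100%
     = 12.2000 / 29.1 × 100% = 41.9244%.
≈ 41.9%.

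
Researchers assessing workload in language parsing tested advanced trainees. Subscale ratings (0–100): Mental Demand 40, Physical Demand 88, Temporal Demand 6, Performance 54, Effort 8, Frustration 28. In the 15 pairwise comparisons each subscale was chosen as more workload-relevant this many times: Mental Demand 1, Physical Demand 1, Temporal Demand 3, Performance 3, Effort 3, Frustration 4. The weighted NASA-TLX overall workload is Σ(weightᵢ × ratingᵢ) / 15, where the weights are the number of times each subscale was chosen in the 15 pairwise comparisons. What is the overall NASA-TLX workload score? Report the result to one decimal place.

The tallies are the weights (they sum to 15).
Weighted sum = 1·40 + 1·88 + 3·6 + 3·54 + 3·8 + 4·28
            = 40 + 88 + 18 + 162 + 24 + 112 = 444.
Overall workload = 444 / 15 = 29.6000 ≈ 29.6.

29.6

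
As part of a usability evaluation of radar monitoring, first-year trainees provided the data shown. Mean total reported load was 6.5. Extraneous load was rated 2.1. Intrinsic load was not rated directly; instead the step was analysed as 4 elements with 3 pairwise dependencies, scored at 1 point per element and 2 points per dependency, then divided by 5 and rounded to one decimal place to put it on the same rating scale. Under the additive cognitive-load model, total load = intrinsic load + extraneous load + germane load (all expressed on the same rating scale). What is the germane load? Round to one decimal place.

2.4

Intrinsic (element-interactivity): (4 × 1 + 3 × 2) / 5 = 10 / 5 = 2.0000 → 2.0.
germane load = total − intrinsic − extraneous
             = 6.5 − 2.0 − 2.1 = 2.4.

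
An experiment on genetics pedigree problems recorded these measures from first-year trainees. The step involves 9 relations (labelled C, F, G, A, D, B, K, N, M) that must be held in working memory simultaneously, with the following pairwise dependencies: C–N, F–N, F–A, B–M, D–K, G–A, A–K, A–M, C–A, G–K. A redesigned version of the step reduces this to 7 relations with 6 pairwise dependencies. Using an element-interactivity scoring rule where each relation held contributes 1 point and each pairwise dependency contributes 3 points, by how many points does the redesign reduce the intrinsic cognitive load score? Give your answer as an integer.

Original: 9 × 1 + 10 × 3 = 9 + 30 = 39.
Redesigned: 7 × 1 + 6 × 3 = 7 + 18 = 25.
Reduction = 39 − 25 = 14.

14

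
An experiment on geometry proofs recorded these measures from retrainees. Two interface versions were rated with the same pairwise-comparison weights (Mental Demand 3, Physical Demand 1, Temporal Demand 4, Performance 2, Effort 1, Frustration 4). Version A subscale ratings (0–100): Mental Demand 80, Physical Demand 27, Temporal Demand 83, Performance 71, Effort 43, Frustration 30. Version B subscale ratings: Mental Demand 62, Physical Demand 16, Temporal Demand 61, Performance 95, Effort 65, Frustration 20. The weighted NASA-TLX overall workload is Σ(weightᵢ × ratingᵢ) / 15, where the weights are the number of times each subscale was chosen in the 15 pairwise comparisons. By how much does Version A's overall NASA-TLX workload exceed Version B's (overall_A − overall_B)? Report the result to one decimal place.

8.2

Version A weighted sum = 3·80 + 1·27 + 4·83 + 2·71 + 1·43 + 4·30 = 240 + 27 + 332 + 142 + 43 + 120 = 904; overall_A = 904/15 = 60.2667.
Version B weighted sum = 3·62 + 1·16 + 4·61 + 2·95 + 1·65 + 4·20 = 186 + 16 + 244 + 190 + 65 + 80 = 781; overall_B = 781/15 = 52.0667.
Difference = 60.2667 − 52.0667 = 8.2000 ≈ 8.2.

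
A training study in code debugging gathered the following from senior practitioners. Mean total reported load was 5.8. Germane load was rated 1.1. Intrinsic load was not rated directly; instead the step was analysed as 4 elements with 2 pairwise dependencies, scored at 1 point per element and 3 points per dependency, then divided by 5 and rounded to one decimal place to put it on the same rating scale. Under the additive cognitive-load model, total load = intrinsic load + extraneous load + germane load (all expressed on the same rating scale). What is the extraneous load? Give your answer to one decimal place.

2.7

Intrinsic (element-interactivity): (4 × 1 + 2 × 3) / 5 = 10 / 5 = 2.0000 → 2.0.
extraneous load = total − intrinsic − germane
             = 5.8 − 2.0 − 1.1 = 2.7.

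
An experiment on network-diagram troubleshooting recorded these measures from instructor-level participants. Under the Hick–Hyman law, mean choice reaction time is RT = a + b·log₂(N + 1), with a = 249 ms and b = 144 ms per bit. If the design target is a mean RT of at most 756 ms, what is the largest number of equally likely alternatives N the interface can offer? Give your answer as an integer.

10

Set 249 + 144·log₂(N + 1) ≤ 756.
log₂(N + 1) ≤ (756 − 249) / 144 = 3.5208.
N + 1 ≤ 2^3.5208 = 11.4780.
N ≤ 10.4780, so the largest integer N is 10.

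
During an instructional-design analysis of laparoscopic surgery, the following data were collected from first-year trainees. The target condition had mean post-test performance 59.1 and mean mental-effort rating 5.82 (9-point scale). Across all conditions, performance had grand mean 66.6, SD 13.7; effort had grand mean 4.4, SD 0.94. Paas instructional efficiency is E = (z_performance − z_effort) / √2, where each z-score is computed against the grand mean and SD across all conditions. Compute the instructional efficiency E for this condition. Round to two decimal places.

-1.46

z_performance = (59.1 − 66.6) / 13.7 = -7.5000 / 13.7 = -0.5474.
z_effort = (5.82 − 4.4) / 0.94 = 1.4200 / 0.94 = 1.5106.
z_P − z_E = -0.5474 − 1.5106 = -2.0580.
E = -2.0580 / √2 = -2.0580 / 1.41421 = -1.4552 ≈ -1.46.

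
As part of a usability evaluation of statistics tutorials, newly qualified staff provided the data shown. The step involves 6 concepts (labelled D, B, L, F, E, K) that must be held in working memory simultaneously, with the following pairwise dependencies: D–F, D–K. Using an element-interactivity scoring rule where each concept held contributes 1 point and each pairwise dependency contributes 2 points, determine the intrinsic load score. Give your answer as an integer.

Count of concepts held simultaneously: 6.
Count of pairwise dependencies listed: 2.
Element contribution: 6 × 1 = 6.
Interaction contribution: 2 × 2 = 4.
Intrinsic load = 6 + 4 = 10.

10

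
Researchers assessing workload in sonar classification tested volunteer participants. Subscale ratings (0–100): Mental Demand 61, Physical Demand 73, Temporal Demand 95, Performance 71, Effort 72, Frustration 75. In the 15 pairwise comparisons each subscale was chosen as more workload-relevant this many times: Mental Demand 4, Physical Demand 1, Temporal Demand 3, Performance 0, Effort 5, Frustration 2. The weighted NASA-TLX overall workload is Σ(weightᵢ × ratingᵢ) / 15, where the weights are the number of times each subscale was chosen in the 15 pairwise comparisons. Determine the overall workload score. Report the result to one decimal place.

The tallies are the weights (they sum to 15).
Weighted sum = 4·61 + 1·73 + 3·95 + 0·71 + 5·72 + 2·75
            = 244 + 73 + 285 + 0 + 360 + 150 = 1112.
Overall workload = 1112 / 15 = 74.1333 ≈ 74.1.

74.1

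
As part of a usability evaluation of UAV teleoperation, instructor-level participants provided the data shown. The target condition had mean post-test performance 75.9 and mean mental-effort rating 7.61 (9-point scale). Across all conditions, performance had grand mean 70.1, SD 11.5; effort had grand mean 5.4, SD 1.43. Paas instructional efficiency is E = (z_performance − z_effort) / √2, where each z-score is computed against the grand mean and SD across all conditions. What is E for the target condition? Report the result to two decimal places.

-0.74

z_performance = (75.9 − 70.1) / 11.5 = 5.8000 / 11.5 = 0.5043.
z_effort = (7.61 − 5.4) / 1.43 = 2.2100 / 1.43 = 1.5455.
z_P − z_E = 0.5043 − 1.5455 = -1.0412.
E = -1.0412 / √2 = -1.0412 / 1.41421 = -0.7362 ≈ -0.74.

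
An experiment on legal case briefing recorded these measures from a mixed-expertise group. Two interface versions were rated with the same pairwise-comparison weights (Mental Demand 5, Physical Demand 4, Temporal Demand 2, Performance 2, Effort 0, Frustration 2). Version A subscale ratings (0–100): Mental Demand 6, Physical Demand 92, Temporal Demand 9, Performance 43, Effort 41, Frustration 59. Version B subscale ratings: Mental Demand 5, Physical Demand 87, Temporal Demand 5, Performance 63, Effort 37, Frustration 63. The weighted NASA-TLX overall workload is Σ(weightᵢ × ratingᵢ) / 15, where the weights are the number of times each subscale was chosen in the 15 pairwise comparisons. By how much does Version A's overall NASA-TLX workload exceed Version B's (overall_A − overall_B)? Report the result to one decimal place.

Version A weighted sum = 5·6 + 4·92 + 2·9 + 2·43 + 0·41 + 2·59 = 30 + 368 + 18 + 86 + 0 + 118 = 620; overall_A = 620/15 = 41.3333.
Version B weighted sum = 5·5 + 4·87 + 2·5 + 2·63 + 0·37 + 2·63 = 25 + 348 + 10 + 126 + 0 + 126 = 635; overall_B = 635/15 = 42.3333.
Difference = 41.3333 − 42.3333 = -1.0000 ≈ -1.0.

-1.0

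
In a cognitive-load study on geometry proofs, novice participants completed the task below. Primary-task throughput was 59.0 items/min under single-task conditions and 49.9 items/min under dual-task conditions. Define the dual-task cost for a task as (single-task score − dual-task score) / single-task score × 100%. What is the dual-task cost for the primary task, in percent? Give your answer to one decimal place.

15.4

Cost = (59.0 − 49.9) / 59.0 × 100%
     = 9.1000 / 59.0 × 100% = 15.4237%.
≈ 15.4%.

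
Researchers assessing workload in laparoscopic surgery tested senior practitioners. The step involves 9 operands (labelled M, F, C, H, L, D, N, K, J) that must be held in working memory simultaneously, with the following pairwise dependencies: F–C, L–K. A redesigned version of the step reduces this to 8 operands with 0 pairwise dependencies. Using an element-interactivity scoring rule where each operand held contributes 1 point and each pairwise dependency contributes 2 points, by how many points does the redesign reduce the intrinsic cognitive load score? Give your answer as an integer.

5

Original: 9 × 1 + 2 × 2 = 9 + 4 = 13.
Redesigned: 8 × 1 + 0 × 2 = 8 + 0 = 8.
Reduction = 13 − 8 = 5.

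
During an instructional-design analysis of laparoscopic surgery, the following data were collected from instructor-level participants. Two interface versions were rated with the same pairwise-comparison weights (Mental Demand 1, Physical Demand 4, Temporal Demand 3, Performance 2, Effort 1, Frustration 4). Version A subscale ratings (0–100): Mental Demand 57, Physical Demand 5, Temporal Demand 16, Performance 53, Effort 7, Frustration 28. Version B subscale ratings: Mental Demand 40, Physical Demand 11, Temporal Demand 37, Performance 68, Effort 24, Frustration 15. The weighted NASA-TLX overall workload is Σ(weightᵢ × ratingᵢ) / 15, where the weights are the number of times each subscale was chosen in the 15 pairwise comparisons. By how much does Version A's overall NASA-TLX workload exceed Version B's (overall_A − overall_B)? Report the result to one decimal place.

-4.3

Version A weighted sum = 1·57 + 4·5 + 3·16 + 2·53 + 1·7 + 4·28 = 57 + 20 + 48 + 106 + 7 + 112 = 350; overall_A = 350/15 = 23.3333.
Version B weighted sum = 1·40 + 4·11 + 3·37 + 2·68 + 1·24 + 4·15 = 40 + 44 + 111 + 136 + 24 + 60 = 415; overall_B = 415/15 = 27.6667.
Difference = 23.3333 − 27.6667 = -4.3334 ≈ -4.3.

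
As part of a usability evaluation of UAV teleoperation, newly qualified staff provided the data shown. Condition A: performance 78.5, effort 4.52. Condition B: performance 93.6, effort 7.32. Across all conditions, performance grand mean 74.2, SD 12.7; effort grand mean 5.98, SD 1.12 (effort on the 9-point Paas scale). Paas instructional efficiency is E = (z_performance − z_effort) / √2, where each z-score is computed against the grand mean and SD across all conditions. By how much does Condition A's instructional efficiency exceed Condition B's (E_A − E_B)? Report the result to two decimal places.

Condition A: z_P = (78.5 − 74.2)/12.7 = 0.3386; z_E = (4.52 − 5.98)/1.12 = -1.3036; E_A = (0.3386 − (-1.3036))/√2 = 1.1612.
Condition B: z_P = (93.6 − 74.2)/12.7 = 1.5276; z_E = (7.32 − 5.98)/1.12 = 1.1964; E_B = (1.5276 − 1.1964)/√2 = 0.2342.
E_A − E_B = 1.1612 − 0.2342 = 0.9270 ≈ 0.93.

0.93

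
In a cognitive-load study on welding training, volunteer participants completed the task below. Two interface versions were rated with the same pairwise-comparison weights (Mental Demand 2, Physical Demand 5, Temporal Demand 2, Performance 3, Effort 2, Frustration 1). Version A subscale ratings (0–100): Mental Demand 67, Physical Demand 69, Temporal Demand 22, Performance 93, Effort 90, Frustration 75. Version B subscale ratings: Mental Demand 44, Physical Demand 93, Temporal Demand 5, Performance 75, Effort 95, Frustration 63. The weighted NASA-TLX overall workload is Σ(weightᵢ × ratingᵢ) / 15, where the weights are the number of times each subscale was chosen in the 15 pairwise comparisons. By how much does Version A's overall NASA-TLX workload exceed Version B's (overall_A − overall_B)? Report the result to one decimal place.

1.1

Version A weighted sum = 2·67 + 5·69 + 2·22 + 3·93 + 2·90 + 1·75 = 134 + 345 + 44 + 279 + 180 + 75 = 1057; overall_A = 1057/15 = 70.4667.
Version B weighted sum = 2·44 + 5·93 + 2·5 + 3·75 + 2·95 + 1·63 = 88 + 465 + 10 + 225 + 190 + 63 = 1041; overall_B = 1041/15 = 69.4000.
Difference = 70.4667 − 69.4000 = 1.0667 ≈ 1.1.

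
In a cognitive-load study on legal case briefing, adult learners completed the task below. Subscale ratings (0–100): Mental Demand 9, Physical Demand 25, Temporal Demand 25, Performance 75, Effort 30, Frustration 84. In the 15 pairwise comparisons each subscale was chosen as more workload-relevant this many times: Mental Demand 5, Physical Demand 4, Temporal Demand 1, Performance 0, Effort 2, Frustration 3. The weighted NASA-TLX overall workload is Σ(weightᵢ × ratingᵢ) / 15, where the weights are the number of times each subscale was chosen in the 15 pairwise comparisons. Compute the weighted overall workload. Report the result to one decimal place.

32.1

The tallies are the weights (they sum to 15).
Weighted sum = 5·9 + 4·25 + 1·25 + 0·75 + 2·30 + 3·84
            = 45 + 100 + 25 + 0 + 60 + 252 = 482.
Overall workload = 482 / 15 = 32.1333 ≈ 32.1.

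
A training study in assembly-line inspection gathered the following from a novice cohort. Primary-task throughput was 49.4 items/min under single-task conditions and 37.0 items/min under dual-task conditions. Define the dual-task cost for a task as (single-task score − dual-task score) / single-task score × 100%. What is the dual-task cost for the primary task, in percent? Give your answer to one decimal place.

Cost = (49.4 − 37.0) / 49.4 × 100%
     = 12.4000 / 49.4 × 100% = 25.1012%.
≈ 25.1%.

25.1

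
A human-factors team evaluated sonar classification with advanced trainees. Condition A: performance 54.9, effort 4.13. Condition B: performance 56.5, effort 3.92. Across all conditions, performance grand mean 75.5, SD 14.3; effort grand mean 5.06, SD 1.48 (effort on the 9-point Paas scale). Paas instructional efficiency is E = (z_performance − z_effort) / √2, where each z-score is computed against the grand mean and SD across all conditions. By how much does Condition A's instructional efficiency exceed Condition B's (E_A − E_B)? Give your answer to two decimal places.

Condition A: z_P = (54.9 − 75.5)/14.3 = -1.4406; z_E = (4.13 − 5.06)/1.48 = -0.6284; E_A = (-1.4406 − (-0.6284))/√2 = -0.5743.
Condition B: z_P = (56.5 − 75.5)/14.3 = -1.3287; z_E = (3.92 − 5.06)/1.48 = -0.7703; E_B = (-1.3287 − (-0.7703))/√2 = -0.3948.
E_A − E_B = -0.5743 − (-0.3948) = -0.1795 ≈ -0.18.

-0.18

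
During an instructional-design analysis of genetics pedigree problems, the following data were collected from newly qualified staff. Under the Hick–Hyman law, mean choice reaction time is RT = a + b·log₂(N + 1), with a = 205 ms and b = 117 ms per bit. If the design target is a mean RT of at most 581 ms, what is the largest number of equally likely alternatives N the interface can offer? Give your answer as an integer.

Set 205 + 117·log₂(N + 1) ≤ 581.
log₂(N + 1) ≤ (581 − 205) / 117 = 3.2137.
N + 1 ≤ 2^3.2137 = 9.2773.
N ≤ 8.2773, so the largest integer N is 8.

8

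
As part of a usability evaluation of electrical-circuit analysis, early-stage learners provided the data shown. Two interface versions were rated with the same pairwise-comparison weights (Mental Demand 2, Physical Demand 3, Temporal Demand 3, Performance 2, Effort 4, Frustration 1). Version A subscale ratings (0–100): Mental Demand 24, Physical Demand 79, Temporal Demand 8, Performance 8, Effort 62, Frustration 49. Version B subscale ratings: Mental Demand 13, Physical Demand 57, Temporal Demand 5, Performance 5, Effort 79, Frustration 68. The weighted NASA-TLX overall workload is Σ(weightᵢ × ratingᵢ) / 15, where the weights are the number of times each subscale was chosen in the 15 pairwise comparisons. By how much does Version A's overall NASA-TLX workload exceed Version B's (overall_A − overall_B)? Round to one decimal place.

Version A weighted sum = 2·24 + 3·79 + 3·8 + 2·8 + 4·62 + 1·49 = 48 + 237 + 24 + 16 + 248 + 49 = 622; overall_A = 622/15 = 41.4667.
Version B weighted sum = 2·13 + 3·57 + 3·5 + 2·5 + 4·79 + 1·68 = 26 + 171 + 15 + 10 + 316 + 68 = 606; overall_B = 606/15 = 40.4000.
Difference = 41.4667 − 40.4000 = 1.0667 ≈ 1.1.

1.1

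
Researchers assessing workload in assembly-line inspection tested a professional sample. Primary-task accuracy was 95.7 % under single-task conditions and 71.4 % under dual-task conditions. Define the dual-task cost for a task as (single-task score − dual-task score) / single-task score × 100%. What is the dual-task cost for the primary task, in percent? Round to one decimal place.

Cost = (95.7 − 71.4) / 95.7 × 100%
     = 24.3000 / 95.7 × 100% = 25.3918%.
≈ 25.4%.

25.4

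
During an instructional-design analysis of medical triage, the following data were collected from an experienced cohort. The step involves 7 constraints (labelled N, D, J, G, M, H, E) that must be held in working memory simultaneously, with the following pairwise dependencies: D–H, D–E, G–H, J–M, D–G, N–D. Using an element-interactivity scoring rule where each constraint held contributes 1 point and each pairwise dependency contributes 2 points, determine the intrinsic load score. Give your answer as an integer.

19

Count of constraints held simultaneously: 7.
Count of pairwise dependencies listed: 6.
Element contribution: 7 × 1 = 7.
Interaction contribution: 6 × 2 = 12.
Intrinsic load = 7 + 12 = 19.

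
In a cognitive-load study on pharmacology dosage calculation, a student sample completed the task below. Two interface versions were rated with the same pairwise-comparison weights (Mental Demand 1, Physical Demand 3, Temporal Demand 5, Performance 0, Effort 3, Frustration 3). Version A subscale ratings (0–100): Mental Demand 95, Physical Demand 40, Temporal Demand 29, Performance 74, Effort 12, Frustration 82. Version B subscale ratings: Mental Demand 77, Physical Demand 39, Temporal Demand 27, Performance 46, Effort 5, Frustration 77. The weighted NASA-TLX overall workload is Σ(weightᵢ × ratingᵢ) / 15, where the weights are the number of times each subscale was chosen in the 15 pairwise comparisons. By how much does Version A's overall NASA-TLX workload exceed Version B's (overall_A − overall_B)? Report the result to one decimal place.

4.5

Version A weighted sum = 1·95 + 3·40 + 5·29 + 0·74 + 3·12 + 3·82 = 95 + 120 + 145 + 0 + 36 + 246 = 642; overall_A = 642/15 = 42.8000.
Version B weighted sum = 1·77 + 3·39 + 5·27 + 0·46 + 3·5 + 3·77 = 77 + 117 + 135 + 0 + 15 + 231 = 575; overall_B = 575/15 = 38.3333.
Difference = 42.8000 − 38.3333 = 4.4667 ≈ 4.5.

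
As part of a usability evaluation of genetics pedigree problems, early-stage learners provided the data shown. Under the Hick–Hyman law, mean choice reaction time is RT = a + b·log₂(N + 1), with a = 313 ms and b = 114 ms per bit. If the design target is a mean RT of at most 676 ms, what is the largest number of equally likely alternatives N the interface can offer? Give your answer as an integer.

Set 313 + 114·log₂(N + 1) ≤ 676.
log₂(N + 1) ≤ (676 − 313) / 114 = 3.1842.
N + 1 ≤ 2^3.1842 = 9.0895.
N ≤ 8.0895, so the largest integer N is 8.

8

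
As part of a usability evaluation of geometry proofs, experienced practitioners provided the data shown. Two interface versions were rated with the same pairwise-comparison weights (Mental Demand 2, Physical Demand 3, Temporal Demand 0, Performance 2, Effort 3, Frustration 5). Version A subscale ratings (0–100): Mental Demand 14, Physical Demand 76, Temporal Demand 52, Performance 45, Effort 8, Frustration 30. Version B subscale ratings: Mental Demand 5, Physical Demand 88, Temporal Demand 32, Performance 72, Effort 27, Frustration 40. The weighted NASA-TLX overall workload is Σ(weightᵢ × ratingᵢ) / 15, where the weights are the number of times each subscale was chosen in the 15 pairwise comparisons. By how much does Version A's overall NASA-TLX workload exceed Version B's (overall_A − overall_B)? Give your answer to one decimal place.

Version A weighted sum = 2·14 + 3·76 + 0·52 + 2·45 + 3·8 + 5·30 = 28 + 228 + 0 + 90 + 24 + 150 = 520; overall_A = 520/15 = 34.6667.
Version B weighted sum = 2·5 + 3·88 + 0·32 + 2·72 + 3·27 + 5·40 = 10 + 264 + 0 + 144 + 81 + 200 = 699; overall_B = 699/15 = 46.6000.
Difference = 34.6667 − 46.6000 = -11.9333 ≈ -11.9.

-11.9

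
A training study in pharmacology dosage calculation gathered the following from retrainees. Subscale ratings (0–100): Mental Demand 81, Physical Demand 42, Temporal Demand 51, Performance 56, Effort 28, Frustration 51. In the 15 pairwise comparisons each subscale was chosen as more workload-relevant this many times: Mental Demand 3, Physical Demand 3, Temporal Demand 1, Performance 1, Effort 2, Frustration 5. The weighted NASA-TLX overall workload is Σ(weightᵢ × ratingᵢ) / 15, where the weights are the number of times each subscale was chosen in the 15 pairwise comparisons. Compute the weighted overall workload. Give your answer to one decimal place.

The tallies are the weights (they sum to 15).
Weighted sum = 3·81 + 3·42 + 1·51 + 1·56 + 2·28 + 5·51
            = 243 + 126 + 51 + 56 + 56 + 255 = 787.
Overall workload = 787 / 15 = 52.4667 ≈ 52.5.

52.5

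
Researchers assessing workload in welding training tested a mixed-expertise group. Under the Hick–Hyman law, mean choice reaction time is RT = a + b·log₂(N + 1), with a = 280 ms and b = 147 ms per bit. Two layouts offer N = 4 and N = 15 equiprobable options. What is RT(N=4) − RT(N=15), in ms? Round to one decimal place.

RT(4) = 280 + 147·log₂(5) = 280 + 147·2.3219 = 621.3193 ms.
RT(15) = 280 + 147·log₂(16) = 280 + 147·4.0000 = 868.0000 ms.
Difference = 621.3193 − 868.0000 = -246.6807 ≈ -246.7 ms.

-246.7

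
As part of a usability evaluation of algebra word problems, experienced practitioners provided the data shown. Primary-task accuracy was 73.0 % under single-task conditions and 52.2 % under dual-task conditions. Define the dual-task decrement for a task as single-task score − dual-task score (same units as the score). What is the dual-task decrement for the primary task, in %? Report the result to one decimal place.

Decrement = 73.0 − 52.2 = 20.8000 % ≈ 20.8 %.

20.8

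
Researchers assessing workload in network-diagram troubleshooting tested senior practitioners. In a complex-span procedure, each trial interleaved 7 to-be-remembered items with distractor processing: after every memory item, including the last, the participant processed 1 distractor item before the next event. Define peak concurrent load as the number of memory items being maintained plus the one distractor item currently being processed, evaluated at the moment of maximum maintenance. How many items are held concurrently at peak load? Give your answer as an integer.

Maintenance is greatest during the distractor(s) after memory item 7: all 7 memory items are being held.
One distractor item is concurrently being processed.
Peak concurrent load = 7 + 1 = 8 items.

8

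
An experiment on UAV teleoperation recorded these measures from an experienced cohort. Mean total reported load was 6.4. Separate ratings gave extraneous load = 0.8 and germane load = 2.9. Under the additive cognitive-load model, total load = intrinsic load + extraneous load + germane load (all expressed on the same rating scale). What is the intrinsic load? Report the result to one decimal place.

intrinsic load = total − extraneous − germane
             = 6.4 − 0.8 − 2.9 = 2.7.

2.7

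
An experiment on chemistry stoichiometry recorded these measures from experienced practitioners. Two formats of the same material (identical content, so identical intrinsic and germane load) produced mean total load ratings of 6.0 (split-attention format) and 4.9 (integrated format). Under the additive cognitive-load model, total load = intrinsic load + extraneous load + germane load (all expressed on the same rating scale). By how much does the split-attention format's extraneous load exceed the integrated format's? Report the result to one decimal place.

1.1

Intrinsic and germane load are equal across formats, so the difference in total load equals the difference in extraneous load.
Extraneous-load difference = 6.0 − 4.9 = 1.1.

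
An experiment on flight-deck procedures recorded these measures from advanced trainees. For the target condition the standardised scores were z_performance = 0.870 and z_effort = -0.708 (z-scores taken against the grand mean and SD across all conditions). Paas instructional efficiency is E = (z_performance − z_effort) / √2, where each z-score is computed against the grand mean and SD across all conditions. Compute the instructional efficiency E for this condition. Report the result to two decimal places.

z_P − z_E = 0.870 − (-0.708) = 1.5780.
E = 1.5780 / √2 = 1.5780 / 1.41421 = 1.1158 ≈ 1.12.

1.12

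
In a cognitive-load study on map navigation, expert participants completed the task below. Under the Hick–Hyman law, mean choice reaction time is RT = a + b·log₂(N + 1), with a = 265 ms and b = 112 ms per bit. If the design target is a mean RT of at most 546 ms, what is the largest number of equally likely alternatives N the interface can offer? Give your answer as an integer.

4

Set 265 + 112·log₂(N + 1) ≤ 546.
log₂(N + 1) ≤ (546 − 265) / 112 = 2.5089.
N + 1 ≤ 2^2.5089 = 5.6919.
N ≤ 4.6919, so the largest integer N is 4.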